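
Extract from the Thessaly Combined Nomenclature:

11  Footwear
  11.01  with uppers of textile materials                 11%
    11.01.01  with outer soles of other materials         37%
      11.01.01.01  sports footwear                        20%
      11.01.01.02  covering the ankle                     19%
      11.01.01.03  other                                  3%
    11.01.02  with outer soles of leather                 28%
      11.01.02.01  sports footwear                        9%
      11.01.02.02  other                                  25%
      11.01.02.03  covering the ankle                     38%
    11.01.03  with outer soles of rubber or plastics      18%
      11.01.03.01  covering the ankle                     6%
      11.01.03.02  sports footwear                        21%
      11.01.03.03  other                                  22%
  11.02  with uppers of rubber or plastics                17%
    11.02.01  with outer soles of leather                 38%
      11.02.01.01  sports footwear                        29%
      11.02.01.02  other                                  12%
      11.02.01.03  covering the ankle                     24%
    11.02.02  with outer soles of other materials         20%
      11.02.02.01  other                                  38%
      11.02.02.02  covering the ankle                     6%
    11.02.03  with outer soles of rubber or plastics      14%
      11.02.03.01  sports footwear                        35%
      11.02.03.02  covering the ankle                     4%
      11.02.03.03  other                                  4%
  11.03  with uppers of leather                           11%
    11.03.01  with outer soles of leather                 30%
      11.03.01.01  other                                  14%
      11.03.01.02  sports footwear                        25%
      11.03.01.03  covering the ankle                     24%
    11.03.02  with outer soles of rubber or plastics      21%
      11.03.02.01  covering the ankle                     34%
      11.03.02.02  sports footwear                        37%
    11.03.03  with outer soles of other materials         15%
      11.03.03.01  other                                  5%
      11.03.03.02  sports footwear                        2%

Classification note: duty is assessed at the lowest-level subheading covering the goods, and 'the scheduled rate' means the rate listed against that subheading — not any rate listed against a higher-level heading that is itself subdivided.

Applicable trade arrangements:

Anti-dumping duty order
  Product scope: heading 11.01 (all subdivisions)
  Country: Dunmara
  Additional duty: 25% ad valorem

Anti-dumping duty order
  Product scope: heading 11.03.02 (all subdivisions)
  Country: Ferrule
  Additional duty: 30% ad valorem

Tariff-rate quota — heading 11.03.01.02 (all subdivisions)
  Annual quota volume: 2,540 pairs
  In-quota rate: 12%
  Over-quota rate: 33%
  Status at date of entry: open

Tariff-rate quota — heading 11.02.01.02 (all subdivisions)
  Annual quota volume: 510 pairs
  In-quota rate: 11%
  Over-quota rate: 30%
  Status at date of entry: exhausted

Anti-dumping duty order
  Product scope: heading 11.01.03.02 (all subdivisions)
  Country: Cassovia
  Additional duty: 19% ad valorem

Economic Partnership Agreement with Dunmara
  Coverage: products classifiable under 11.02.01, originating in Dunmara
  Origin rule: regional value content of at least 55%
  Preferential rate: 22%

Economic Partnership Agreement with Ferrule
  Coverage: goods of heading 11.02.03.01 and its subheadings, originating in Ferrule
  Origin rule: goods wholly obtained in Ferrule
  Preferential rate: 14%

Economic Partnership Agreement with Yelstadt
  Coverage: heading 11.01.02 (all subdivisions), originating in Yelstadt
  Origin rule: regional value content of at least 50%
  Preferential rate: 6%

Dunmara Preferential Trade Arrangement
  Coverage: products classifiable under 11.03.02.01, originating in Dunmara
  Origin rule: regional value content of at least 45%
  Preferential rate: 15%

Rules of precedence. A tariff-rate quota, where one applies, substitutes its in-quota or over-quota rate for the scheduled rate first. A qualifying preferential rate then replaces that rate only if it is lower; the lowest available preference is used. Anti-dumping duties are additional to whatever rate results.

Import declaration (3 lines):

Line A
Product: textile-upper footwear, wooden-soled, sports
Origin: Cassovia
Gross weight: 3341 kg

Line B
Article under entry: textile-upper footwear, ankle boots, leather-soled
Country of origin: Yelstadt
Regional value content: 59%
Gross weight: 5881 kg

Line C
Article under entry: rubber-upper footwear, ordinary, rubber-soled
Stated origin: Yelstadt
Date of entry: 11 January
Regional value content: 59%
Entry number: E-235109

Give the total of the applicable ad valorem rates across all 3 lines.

Line A: textile-upper → 11.01; wooden-soled → 11.01.01; sports → 11.01.01.01. Scheduled 20%. No special measure applies. → 20%.
Line B: textile-upper → 11.01; leather-soled → 11.01.02; ankle boots → 11.01.02.03. Scheduled 38%. Yelstadt agreement on 11.01.02: RVC ≥ 50% → 6% available; preferential 6%. → 6%.
Line C: rubber-upper → 11.02; rubber-soled → 11.02.03; ordinary → 11.02.03.03. Scheduled 4%. Yelstadt agreement on 11.01.02: 11.02.03.03 not covered. → 4%.
Sum: 20% + 6% + 4% = 30%.

30%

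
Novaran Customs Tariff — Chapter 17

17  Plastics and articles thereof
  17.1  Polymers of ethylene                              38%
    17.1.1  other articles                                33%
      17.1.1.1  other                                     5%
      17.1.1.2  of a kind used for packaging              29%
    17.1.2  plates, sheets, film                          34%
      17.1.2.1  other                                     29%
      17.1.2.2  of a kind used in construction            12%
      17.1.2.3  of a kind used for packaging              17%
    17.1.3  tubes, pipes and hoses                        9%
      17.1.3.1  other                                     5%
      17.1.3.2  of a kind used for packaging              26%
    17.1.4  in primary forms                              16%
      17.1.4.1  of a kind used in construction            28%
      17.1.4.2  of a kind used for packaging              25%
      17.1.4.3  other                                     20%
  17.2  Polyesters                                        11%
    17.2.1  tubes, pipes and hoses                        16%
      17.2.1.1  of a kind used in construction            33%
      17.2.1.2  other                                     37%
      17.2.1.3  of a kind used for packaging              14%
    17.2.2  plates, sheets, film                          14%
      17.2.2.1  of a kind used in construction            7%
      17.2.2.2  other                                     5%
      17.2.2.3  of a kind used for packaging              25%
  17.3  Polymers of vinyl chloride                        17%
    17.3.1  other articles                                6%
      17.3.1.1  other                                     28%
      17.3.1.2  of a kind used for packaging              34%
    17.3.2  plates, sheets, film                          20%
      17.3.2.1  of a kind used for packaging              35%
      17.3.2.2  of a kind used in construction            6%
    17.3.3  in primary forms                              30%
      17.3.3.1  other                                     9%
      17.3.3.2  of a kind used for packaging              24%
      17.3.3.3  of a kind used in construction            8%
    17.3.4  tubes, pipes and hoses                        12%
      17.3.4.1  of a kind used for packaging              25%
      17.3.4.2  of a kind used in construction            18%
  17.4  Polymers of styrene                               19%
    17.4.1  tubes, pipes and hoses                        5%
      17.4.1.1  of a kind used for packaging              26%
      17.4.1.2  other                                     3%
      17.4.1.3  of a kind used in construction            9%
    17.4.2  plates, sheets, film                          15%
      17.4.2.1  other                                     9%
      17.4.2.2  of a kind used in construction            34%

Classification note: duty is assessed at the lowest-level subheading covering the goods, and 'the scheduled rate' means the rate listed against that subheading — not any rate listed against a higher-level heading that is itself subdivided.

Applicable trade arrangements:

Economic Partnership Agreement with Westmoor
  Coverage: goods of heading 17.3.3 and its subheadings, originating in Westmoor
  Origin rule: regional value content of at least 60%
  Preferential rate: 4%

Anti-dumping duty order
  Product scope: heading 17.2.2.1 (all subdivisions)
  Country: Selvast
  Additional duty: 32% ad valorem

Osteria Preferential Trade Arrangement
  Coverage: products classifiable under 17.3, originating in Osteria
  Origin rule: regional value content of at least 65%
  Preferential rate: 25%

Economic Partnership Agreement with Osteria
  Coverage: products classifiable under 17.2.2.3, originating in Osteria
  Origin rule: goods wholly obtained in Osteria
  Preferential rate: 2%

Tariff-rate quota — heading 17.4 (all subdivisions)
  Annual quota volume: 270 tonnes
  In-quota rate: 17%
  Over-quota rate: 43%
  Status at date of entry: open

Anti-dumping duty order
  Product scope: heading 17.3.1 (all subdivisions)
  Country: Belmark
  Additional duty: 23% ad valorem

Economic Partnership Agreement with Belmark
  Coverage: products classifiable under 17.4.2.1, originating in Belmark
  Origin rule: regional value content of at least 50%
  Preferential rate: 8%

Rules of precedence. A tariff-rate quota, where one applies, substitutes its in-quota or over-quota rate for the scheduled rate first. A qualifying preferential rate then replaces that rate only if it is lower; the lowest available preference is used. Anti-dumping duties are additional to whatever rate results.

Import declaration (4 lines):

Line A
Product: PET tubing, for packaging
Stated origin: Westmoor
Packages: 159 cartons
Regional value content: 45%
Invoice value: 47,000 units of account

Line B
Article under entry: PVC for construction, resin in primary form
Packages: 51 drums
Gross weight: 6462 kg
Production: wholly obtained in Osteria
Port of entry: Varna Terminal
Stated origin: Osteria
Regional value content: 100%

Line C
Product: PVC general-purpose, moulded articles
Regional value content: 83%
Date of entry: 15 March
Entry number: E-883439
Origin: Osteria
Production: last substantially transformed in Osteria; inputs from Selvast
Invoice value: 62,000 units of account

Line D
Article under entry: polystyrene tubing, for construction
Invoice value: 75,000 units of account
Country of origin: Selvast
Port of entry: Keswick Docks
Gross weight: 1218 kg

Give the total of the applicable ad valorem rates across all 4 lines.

64%

Line A: PET → 17.2; tubing → 17.2.1; for packaging → 17.2.1.3. Scheduled 14%. Westmoor agreement on 17.3.3: 17.2.1.3 not covered. → 14%.
Line B: PVC → 17.3; resin in primary form → 17.3.3; for construction → 17.3.3.3. Scheduled 8%. Osteria agreement on 17.3: RVC ≥ 65% → 25% available; Osteria agreement on 17.2.2.3: 17.3.3.3 not covered; preference 25% not lower than 8% → no reduction. → 8%.
Line C: PVC → 17.3; moulded articles → 17.3.1; general-purpose → 17.3.1.1. Scheduled 28%. Osteria agreement on 17.3: RVC ≥ 65% → 25% available; Osteria agreement on 17.2.2.3: 17.3.1.1 not covered; preferential 25%. → 25%.
Line D: polystyrene → 17.4; tubing → 17.4.1; for construction → 17.4.1.3. Scheduled 9%. quota on 17.4 open → in-quota 17%. → 17%.
Sum: 14% + 8% + 25% + 17% = 64%.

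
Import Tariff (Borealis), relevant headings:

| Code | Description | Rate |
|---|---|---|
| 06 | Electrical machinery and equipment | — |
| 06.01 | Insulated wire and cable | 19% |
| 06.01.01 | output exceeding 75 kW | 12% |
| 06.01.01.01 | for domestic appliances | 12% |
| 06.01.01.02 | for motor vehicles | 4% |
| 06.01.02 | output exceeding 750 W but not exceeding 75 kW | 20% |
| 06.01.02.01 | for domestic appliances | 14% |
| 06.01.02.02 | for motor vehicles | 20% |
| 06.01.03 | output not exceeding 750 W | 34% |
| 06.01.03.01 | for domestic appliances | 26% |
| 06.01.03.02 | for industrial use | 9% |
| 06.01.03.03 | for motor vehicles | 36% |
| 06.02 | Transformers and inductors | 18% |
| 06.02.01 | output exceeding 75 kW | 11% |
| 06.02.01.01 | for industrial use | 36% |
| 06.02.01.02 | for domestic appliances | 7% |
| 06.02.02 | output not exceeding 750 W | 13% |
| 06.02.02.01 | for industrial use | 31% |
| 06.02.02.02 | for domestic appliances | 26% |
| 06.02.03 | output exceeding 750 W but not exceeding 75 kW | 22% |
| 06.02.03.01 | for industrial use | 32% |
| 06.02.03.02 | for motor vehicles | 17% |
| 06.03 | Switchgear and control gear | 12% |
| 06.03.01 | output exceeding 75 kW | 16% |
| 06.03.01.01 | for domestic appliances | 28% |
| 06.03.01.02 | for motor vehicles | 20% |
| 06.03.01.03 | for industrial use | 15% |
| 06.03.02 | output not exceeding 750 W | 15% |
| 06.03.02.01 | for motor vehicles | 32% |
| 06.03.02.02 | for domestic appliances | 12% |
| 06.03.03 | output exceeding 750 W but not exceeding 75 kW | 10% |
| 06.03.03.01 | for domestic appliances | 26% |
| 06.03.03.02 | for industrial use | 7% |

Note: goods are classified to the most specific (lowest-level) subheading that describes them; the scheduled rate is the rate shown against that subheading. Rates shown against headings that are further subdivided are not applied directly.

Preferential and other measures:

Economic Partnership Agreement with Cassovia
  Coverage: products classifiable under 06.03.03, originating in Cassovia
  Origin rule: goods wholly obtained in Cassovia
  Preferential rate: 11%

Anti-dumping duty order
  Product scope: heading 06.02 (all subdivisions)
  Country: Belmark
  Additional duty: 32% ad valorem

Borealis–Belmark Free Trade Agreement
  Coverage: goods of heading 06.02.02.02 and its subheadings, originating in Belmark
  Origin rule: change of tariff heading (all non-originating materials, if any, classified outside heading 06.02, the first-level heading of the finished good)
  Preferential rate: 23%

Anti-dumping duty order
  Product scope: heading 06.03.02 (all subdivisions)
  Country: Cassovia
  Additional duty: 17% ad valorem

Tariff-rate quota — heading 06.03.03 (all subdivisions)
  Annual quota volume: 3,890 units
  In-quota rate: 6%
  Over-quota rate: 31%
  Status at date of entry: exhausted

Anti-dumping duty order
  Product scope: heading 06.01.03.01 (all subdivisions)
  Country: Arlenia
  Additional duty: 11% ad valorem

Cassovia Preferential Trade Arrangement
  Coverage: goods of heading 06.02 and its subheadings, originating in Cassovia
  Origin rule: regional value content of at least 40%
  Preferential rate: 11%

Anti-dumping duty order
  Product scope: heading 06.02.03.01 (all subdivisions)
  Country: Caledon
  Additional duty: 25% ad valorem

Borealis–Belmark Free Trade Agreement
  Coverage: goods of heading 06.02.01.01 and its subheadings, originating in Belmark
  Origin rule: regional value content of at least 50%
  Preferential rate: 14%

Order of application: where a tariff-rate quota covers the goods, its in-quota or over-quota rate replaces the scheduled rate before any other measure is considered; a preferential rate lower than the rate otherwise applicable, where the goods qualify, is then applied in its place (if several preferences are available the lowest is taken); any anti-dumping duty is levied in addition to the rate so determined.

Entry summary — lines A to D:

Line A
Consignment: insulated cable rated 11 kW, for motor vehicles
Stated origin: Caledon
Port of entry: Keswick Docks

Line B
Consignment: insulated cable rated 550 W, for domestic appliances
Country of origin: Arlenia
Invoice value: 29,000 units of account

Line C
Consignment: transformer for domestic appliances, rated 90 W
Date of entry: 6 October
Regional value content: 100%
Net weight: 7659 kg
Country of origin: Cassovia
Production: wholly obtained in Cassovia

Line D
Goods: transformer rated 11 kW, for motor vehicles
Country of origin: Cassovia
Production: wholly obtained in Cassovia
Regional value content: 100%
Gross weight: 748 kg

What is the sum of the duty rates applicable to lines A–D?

79%

Line A: insulated cable → 06.01; rated 11 kW → 06.01.02; for motor vehicles → 06.01.02.02. Scheduled 20%. No special measure applies. → 20%.
Line B: insulated cable → 06.01; rated 550 W → 06.01.03; for domestic appliances → 06.01.03.01. Scheduled 26%. anti-dumping (Arlenia, 06.01.03.01): +11%; total 26% + 11% = 37%. → 37%.
Line C: transformer → 06.02; rated 90 W → 06.02.02; for domestic appliances → 06.02.02.02. Scheduled 26%. Cassovia agreement on 06.03.03: 06.02.02.02 not covered; Cassovia agreement on 06.02: RVC ≥ 40% → 11% available; preferential 11%. → 11%.
Line D: transformer → 06.02; rated 11 kW → 06.02.03; for motor vehicles → 06.02.03.02. Scheduled 17%. Cassovia agreement on 06.03.03: 06.02.03.02 not covered; Cassovia agreement on 06.02: RVC ≥ 40% → 11% available; preferential 11%. → 11%.
Sum: 20% + 37% + 11% + 11% = 79%.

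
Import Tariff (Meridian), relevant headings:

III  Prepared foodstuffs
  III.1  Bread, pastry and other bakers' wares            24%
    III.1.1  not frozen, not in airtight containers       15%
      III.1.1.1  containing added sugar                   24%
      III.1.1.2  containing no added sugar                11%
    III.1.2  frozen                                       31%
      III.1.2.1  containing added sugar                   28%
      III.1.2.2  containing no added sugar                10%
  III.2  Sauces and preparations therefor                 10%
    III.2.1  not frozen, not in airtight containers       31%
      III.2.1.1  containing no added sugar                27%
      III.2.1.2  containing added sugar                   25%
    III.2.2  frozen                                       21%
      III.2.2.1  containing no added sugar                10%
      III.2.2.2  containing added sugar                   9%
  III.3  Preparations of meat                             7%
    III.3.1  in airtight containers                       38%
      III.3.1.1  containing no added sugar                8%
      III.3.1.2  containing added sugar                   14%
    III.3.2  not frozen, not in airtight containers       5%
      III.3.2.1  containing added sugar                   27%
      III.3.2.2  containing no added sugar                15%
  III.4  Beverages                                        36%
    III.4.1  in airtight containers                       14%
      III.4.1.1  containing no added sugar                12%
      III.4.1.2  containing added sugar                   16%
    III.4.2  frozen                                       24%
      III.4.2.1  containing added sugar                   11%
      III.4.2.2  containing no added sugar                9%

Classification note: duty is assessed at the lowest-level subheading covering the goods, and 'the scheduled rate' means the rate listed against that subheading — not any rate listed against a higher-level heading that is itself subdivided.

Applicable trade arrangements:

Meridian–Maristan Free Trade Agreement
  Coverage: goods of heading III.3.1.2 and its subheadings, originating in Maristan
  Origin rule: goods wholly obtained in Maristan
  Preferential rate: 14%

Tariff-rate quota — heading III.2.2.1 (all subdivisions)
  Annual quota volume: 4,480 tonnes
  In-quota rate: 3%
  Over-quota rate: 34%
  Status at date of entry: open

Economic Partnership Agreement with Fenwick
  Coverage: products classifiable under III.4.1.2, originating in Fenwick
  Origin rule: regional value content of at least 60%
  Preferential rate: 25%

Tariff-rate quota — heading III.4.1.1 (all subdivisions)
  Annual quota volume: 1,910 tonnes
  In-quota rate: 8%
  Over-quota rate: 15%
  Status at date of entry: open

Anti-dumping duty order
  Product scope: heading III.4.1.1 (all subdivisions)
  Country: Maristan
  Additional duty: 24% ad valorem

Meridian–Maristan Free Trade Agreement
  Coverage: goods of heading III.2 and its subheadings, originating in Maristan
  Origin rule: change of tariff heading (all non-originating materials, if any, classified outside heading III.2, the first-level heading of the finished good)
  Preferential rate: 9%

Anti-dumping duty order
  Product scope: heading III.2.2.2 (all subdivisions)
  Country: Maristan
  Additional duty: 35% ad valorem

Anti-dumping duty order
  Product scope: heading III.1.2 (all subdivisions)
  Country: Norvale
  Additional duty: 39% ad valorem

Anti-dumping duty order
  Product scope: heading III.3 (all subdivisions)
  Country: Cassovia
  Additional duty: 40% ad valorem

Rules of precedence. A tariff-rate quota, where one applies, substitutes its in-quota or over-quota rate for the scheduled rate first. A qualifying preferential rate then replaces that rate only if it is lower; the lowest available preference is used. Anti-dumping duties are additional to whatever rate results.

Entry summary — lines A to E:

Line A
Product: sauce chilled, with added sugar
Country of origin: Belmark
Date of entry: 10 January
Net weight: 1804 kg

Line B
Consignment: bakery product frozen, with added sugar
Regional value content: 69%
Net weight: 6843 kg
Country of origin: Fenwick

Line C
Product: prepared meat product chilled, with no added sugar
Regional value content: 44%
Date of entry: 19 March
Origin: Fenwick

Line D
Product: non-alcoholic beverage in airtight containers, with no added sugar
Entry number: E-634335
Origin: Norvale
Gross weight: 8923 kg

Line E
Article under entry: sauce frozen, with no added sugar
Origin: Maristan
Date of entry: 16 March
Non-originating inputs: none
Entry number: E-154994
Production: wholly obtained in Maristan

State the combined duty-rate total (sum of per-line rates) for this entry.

79%

Line A: sauce → III.2; chilled → III.2.1; with added sugar → III.2.1.2. Scheduled 25%. No special measure applies. → 25%.
Line B: bakery product → III.1; frozen → III.1.2; with added sugar → III.1.2.1. Scheduled 28%. Fenwick agreement on III.4.1.2: III.1.2.1 not covered. → 28%.
Line C: prepared meat product → III.3; chilled → III.3.2; with no added sugar → III.3.2.2. Scheduled 15%. Fenwick agreement on III.4.1.2: III.3.2.2 not covered. → 15%.
Line D: non-alcoholic beverage → III.4; in airtight containers → III.4.1; with no added sugar → III.4.1.1. Scheduled 12%. quota on III.4.1.1 open → in-quota 8%. → 8%.
Line E: sauce → III.2; frozen → III.2.2; with no added sugar → III.2.2.1. Scheduled 10%. quota on III.2.2.1 open → in-quota 3%; Maristan agreement on III.3.1.2: III.2.2.1 not covered; Maristan agreement on III.2: CTH met → 9% available; preference 9% not lower than 3% → no reduction. → 3%.
Sum: 25% + 28% + 15% + 8% + 3% = 79%.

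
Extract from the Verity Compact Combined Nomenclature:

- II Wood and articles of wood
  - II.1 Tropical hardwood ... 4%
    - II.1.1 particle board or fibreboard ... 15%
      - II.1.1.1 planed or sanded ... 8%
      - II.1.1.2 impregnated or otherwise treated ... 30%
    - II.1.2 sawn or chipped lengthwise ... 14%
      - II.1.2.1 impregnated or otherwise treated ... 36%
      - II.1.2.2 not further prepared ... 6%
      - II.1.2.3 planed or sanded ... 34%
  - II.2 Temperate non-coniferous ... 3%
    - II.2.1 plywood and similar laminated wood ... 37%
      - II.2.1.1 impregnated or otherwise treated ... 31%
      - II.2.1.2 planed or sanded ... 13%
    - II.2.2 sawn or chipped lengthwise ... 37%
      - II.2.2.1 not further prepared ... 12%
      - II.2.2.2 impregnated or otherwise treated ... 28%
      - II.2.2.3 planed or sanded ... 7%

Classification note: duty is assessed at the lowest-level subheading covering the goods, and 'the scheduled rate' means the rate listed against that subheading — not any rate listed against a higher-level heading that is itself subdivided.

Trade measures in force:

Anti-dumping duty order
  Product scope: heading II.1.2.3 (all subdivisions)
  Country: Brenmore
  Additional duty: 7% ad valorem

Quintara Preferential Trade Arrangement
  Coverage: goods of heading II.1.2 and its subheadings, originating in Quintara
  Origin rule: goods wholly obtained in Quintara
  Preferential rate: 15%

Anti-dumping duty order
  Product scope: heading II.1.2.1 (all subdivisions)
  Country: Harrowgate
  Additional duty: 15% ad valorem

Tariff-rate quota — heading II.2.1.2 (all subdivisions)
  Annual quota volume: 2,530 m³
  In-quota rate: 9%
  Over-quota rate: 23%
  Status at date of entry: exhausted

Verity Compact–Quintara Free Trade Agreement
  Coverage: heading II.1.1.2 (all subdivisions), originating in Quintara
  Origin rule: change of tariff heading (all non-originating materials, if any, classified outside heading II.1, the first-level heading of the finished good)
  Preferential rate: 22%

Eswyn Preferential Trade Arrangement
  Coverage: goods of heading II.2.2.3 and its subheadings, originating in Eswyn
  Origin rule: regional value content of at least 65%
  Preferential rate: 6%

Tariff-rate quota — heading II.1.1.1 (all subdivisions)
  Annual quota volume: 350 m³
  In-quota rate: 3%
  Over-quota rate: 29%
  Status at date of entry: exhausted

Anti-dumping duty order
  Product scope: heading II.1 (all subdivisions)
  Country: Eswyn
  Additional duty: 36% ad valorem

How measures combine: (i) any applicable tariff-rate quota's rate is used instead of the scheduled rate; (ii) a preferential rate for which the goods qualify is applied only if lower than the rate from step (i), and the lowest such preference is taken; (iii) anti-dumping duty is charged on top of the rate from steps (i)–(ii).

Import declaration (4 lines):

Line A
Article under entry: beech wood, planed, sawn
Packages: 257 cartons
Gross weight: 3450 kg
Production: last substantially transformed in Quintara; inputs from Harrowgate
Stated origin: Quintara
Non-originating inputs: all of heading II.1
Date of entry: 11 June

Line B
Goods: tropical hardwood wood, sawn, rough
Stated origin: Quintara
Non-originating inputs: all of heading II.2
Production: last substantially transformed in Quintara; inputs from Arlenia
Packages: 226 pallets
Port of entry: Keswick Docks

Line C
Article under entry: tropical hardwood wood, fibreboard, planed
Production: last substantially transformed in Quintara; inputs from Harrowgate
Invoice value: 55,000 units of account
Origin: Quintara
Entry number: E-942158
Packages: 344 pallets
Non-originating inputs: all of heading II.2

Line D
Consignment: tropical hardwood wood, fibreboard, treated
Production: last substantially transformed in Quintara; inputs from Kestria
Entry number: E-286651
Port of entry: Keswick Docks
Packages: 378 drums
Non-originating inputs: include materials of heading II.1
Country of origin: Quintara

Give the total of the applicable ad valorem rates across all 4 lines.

Line A: beech → II.2; sawn → II.2.2; planed → II.2.2.3. Scheduled 7%. Quintara agreement on II.1.2: II.2.2.3 not covered; Quintara agreement on II.1.1.2: II.2.2.3 not covered. → 7%.
Line B: tropical hardwood → II.1; sawn → II.1.2; rough → II.1.2.2. Scheduled 6%. Quintara agreement on II.1.2: not wholly obtained; Quintara agreement on II.1.1.2: II.1.2.2 not covered. → 6%.
Line C: tropical hardwood → II.1; fibreboard → II.1.1; planed → II.1.1.1. Scheduled 8%. quota on II.1.1.1 exhausted → over-quota 29%; Quintara agreement on II.1.2: II.1.1.1 not covered; Quintara agreement on II.1.1.2: II.1.1.1 not covered. → 29%.
Line D: tropical hardwood → II.1; fibreboard → II.1.1; treated → II.1.1.2. Scheduled 30%. Quintara agreement on II.1.2: II.1.1.2 not covered; Quintara agreement on II.1.1.2: CTH not met. → 30%.
Sum: 7% + 6% + 29% + 30% = 72%.

72%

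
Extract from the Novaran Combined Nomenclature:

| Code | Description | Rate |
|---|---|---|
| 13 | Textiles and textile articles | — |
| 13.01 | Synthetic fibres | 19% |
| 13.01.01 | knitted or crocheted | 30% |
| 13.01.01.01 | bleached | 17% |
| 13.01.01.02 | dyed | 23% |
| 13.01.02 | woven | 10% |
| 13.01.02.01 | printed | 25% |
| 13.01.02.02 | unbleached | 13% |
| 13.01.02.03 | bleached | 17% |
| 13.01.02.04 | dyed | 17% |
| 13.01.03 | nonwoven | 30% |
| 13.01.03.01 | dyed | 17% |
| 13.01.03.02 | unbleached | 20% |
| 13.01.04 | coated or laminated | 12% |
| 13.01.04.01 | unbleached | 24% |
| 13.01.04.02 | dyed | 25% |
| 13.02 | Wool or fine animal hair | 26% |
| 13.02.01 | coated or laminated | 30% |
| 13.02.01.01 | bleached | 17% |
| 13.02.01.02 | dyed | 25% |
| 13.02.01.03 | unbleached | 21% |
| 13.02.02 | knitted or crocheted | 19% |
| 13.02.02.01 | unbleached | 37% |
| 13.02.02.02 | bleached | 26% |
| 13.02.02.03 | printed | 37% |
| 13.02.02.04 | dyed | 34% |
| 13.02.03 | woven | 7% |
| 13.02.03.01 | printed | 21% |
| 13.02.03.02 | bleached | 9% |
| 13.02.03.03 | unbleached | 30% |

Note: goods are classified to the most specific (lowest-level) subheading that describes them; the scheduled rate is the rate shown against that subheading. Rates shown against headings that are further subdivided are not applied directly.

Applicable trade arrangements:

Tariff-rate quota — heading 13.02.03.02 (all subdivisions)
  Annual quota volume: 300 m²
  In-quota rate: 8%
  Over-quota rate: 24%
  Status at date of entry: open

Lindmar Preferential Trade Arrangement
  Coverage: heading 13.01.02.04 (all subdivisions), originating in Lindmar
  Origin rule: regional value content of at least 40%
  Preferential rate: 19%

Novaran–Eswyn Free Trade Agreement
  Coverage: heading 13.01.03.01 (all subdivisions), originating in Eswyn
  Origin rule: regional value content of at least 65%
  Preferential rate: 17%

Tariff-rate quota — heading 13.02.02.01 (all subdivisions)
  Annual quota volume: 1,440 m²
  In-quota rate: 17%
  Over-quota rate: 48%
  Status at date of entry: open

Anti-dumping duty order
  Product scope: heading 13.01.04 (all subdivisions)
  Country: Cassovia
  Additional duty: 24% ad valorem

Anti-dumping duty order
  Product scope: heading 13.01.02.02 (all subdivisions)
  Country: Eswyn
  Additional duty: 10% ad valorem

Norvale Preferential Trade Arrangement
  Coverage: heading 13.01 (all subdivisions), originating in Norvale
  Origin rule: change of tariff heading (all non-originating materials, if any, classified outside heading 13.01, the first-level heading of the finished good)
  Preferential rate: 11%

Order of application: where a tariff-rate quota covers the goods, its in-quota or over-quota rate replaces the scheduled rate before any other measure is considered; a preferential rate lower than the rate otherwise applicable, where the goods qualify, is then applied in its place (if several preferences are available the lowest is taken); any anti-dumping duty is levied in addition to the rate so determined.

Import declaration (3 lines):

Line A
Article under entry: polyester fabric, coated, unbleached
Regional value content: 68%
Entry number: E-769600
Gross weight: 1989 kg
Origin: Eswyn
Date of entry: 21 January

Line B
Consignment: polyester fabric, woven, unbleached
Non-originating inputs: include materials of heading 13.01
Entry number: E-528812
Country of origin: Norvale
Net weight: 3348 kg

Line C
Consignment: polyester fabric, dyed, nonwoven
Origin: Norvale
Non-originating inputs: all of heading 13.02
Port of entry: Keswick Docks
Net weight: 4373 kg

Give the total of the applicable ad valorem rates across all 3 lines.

Line A: polyester → 13.01; coated → 13.01.04; unbleached → 13.01.04.01. Scheduled 24%. Eswyn agreement on 13.01.03.01: 13.01.04.01 not covered. → 24%.
Line B: polyester → 13.01; woven → 13.01.02; unbleached → 13.01.02.02. Scheduled 13%. Norvale agreement on 13.01: CTH not met. → 13%.
Line C: polyester → 13.01; nonwoven → 13.01.03; dyed → 13.01.03.01. Scheduled 17%. Norvale agreement on 13.01: CTH met → 11% available; preferential 11%. → 11%.
Sum: 24% + 13% + 11% = 48%.

48%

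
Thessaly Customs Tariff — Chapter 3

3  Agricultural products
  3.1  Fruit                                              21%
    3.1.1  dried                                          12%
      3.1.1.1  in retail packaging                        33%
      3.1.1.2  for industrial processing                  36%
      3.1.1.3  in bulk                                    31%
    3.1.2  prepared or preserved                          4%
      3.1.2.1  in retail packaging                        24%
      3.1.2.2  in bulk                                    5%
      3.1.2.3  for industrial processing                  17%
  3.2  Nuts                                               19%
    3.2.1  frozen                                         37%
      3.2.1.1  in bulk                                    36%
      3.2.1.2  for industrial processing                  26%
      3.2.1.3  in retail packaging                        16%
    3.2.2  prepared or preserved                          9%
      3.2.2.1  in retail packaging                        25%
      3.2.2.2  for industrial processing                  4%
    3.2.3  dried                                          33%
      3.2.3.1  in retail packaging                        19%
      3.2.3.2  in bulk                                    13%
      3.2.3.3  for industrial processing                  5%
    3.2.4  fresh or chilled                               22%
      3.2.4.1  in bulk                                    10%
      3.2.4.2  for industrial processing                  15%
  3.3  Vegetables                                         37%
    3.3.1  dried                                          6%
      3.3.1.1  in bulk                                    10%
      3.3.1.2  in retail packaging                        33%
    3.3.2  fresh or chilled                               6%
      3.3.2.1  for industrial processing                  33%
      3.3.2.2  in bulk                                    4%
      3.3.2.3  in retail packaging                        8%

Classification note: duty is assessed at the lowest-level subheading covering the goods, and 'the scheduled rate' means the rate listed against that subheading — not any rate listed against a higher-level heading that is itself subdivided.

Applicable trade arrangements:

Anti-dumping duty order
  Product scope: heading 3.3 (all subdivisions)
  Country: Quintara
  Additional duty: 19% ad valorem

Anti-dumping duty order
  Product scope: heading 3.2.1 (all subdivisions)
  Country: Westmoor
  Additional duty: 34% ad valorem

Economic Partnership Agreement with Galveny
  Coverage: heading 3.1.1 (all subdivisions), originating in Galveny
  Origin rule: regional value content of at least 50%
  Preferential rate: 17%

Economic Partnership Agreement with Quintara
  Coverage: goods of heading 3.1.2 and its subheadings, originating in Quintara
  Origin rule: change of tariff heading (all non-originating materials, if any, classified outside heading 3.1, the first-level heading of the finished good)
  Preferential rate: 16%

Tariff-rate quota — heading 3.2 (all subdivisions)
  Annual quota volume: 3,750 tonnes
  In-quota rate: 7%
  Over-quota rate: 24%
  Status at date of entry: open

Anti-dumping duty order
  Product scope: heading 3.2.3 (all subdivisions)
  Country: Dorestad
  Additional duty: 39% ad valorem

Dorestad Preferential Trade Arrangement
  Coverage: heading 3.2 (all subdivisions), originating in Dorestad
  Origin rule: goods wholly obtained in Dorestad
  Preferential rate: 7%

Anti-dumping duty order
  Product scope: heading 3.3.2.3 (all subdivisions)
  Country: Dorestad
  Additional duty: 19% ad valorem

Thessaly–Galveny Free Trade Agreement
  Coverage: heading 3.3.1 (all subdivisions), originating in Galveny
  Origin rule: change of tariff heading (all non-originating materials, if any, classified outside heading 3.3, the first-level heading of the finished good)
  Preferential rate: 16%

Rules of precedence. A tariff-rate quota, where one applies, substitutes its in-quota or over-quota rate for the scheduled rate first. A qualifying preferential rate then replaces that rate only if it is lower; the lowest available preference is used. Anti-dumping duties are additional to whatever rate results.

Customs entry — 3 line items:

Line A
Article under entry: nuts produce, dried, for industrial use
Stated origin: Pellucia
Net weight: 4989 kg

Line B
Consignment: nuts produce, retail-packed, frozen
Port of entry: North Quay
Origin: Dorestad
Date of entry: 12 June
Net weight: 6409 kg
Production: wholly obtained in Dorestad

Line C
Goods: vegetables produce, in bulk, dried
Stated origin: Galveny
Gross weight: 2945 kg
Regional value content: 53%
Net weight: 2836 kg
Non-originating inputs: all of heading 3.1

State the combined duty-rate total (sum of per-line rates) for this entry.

Line A: nuts → 3.2; dried → 3.2.3; for industrial use → 3.2.3.3. Scheduled 5%. quota on 3.2 open → in-quota 7%. → 7%.
Line B: nuts → 3.2; frozen → 3.2.1; retail-packed → 3.2.1.3. Scheduled 16%. quota on 3.2 open → in-quota 7%; Dorestad agreement on 3.2: wholly obtained → 7% available; preference 7% not lower than 7% → no reduction. → 7%.
Line C: vegetables → 3.3; dried → 3.3.1; in bulk → 3.3.1.1. Scheduled 10%. Galveny agreement on 3.1.1: 3.3.1.1 not covered; Galveny agreement on 3.3.1: CTH met → 16% available; preference 16% not lower than 10% → no reduction. → 10%.
Sum: 7% + 7% + 10% = 24%.

24%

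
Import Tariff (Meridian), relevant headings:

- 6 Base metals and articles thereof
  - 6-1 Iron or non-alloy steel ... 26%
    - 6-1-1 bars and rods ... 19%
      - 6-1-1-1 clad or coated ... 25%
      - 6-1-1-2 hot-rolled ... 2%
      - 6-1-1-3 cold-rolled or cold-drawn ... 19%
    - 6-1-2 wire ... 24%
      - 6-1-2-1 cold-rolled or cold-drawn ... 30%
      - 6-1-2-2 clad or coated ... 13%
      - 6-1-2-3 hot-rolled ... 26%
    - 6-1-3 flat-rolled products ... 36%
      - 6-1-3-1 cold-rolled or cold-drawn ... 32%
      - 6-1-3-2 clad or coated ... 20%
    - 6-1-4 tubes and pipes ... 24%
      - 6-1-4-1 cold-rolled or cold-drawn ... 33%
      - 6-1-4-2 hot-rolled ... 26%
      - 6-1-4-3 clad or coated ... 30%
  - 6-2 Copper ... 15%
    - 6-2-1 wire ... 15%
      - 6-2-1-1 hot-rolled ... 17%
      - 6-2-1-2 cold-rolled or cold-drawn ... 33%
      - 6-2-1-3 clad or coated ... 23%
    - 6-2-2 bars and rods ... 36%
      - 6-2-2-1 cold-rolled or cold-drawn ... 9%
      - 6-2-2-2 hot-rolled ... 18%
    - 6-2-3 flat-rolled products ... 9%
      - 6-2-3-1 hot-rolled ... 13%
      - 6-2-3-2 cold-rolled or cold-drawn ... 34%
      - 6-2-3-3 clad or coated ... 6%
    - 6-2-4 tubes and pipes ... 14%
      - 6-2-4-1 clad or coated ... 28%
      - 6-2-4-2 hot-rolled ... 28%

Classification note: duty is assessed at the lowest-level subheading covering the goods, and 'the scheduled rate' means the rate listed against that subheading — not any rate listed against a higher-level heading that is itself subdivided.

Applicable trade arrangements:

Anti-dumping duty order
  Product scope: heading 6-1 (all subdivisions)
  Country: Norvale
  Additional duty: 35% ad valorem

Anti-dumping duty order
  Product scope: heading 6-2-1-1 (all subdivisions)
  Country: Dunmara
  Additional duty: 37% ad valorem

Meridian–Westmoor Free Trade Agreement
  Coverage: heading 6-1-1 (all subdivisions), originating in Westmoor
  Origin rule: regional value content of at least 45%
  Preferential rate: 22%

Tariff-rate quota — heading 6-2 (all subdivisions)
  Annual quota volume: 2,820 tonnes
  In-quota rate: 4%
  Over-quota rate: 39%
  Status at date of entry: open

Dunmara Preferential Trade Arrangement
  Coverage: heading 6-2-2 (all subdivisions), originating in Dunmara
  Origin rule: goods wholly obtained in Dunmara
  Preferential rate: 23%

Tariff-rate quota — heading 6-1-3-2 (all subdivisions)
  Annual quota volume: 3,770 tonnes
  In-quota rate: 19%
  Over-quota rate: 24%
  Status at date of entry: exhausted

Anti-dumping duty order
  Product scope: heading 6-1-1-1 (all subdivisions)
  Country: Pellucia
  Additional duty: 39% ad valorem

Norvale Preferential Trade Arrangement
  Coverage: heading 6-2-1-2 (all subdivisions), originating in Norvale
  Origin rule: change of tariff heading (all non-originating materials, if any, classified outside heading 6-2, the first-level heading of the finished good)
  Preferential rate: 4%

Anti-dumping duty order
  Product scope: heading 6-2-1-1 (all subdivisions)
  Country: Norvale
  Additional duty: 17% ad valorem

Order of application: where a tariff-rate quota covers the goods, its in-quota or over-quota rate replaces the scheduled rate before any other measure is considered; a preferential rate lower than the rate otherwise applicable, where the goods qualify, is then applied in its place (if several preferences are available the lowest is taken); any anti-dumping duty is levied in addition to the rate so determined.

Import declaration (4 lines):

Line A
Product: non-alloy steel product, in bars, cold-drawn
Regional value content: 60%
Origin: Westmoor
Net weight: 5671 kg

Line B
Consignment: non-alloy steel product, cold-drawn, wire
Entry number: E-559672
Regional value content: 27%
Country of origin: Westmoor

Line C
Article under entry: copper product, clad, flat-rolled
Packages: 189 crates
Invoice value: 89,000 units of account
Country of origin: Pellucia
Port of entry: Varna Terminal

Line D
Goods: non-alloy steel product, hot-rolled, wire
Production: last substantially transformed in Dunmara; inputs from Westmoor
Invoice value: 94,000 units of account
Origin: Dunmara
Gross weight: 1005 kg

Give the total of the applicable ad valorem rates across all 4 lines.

Line A: non-alloy steel → 6-1; in bars → 6-1-1; cold-drawn → 6-1-1-3. Scheduled 19%. Westmoor agreement on 6-1-1: RVC ≥ 45% → 22% available; preference 22% not lower than 19% → no reduction. → 19%.
Line B: non-alloy steel → 6-1; wire → 6-1-2; cold-drawn → 6-1-2-1. Scheduled 30%. Westmoor agreement on 6-1-1: 6-1-2-1 not covered. → 30%.
Line C: copper → 6-2; flat-rolled → 6-2-3; clad → 6-2-3-3. Scheduled 6%. quota on 6-2 open → in-quota 4%. → 4%.
Line D: non-alloy steel → 6-1; wire → 6-1-2; hot-rolled → 6-1-2-3. Scheduled 26%. Dunmara agreement on 6-2-2: 6-1-2-3 not covered. → 26%.
Sum: 19% + 30% + 4% + 26% = 79%.

79%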